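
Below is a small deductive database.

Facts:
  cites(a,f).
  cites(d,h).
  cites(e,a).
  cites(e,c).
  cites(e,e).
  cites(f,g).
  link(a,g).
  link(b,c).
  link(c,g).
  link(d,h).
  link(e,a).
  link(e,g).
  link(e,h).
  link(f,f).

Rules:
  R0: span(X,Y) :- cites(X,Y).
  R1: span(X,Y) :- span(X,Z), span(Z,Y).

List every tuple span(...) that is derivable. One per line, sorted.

round 1: derive span(a,f) via R0 from cites(a,f)
round 1: derive span(d,h) via R0 from cites(d,h)
round 1: derive span(e,a) via R0 from cites(e,a)
round 1: derive span(e,c) via R0 from cites(e,c)
round 1: derive span(e,e) via R0 from cites(e,e)
round 1: derive span(f,g) via R0 from cites(f,g)
round 2: derive span(a,g) via R1 from span(a,f), span(f,g)
round 2: derive span(e,f) via R1 from span(e,a), span(a,f)
round 3: derive span(e,g) via R1 from span(e,a), span(a,g)

span(a,f)
span(a,g)
span(d,h)
span(e,a)
span(e,c)
span(e,e)
span(e,f)
span(e,g)
span(f,g)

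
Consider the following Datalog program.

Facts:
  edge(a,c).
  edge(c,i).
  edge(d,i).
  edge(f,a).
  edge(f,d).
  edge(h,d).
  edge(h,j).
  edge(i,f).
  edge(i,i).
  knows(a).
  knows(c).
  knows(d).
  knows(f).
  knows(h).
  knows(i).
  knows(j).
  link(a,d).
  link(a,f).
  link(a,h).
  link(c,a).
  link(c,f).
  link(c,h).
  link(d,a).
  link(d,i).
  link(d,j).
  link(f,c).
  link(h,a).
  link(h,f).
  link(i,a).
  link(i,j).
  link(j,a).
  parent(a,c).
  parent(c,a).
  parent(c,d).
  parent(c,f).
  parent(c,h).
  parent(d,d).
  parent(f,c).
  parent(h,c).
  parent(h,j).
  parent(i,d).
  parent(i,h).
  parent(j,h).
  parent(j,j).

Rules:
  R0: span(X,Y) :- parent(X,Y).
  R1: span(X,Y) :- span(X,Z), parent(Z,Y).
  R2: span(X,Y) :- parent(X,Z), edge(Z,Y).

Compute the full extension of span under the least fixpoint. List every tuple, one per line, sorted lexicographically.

span(a,a)
span(a,c)
span(a,d)
span(a,f)
span(a,h)
span(a,i)
span(a,j)
span(c,a)
span(c,c)
span(c,d)
span(c,f)
span(c,h)
span(c,i)
span(c,j)
span(d,a)
span(d,c)
span(d,d)
span(d,f)
span(d,h)
span(d,i)
span(d,j)
span(f,a)
span(f,c)
span(f,d)
span(f,f)
span(f,h)
span(f,i)
span(f,j)
span(h,a)
span(h,c)
span(h,d)
span(h,f)
span(h,h)
span(h,i)
span(h,j)
span(i,a)
span(i,c)
span(i,d)
span(i,f)
span(i,h)
span(i,i)
span(i,j)
span(j,a)
span(j,c)
span(j,d)
span(j,f)
span(j,h)
span(j,j)

round 1: derive span(a,c) via R0 from parent(a,c)
round 1: derive span(c,a) via R0 from parent(c,a)
round 1: derive span(c,d) via R0 from parent(c,d)
round 1: derive span(c,f) via R0 from parent(c,f)
round 1: derive span(c,h) via R0 from parent(c,h)
round 1: derive span(d,d) via R0 from parent(d,d)
round 1: derive span(f,c) via R0 from parent(f,c)
round 1: derive span(h,c) via R0 from parent(h,c)
round 1: derive span(h,j) via R0 from parent(h,j)
round 1: derive span(i,d) via R0 from parent(i,d)
round 1: derive span(i,h) via R0 from parent(i,h)
round 1: derive span(j,h) via R0 from parent(j,h)
round 1: derive span(j,j) via R0 from parent(j,j)
round 1: derive span(a,i) via R2 from parent(a,c), edge(c,i)
round 1: derive span(c,c) via R2 from parent(c,a), edge(a,c)
round 1: derive span(c,i) via R2 from parent(c,d), edge(d,i)
round 1: derive span(c,j) via R2 from parent(c,h), edge(h,j)
round 1: derive span(d,i) via R2 from parent(d,d), edge(d,i)
round 1: derive span(f,i) via R2 from parent(f,c), edge(c,i)
round 1: derive span(h,i) via R2 from parent(h,c), edge(c,i)
round 1: derive span(i,i) via R2 from parent(i,d), edge(d,i)
round 1: derive span(i,j) via R2 from parent(i,h), edge(h,j)
round 1: derive span(j,d) via R2 from parent(j,h), edge(h,d)
round 2: derive span(a,a) via R1 from span(a,c), parent(c,a)
round 2: derive span(a,d) via R1 from span(a,c), parent(c,d)
round 2: derive span(a,f) via R1 from span(a,c), parent(c,f)
round 2: derive span(a,h) via R1 from span(a,c), parent(c,h)
round 2: derive span(d,h) via R1 from span(d,i), parent(i,h)
round 2: derive span(f,a) via R1 from span(f,c), parent(c,a)
round 2: derive span(f,d) via R1 from span(f,c), parent(c,d)
round 2: derive span(f,f) via R1 from span(f,c), parent(c,f)
round 2: derive span(f,h) via R1 from span(f,c), parent(c,h)
round 2: derive span(h,a) via R1 from span(h,c), parent(c,a)
round 2: derive span(h,d) via R1 from span(h,c), parent(c,d)
round 2: derive span(h,f) via R1 from span(h,c), parent(c,f)
round 2: derive span(h,h) via R1 from span(h,c), parent(c,h)
round 2: derive span(i,c) via R1 from span(i,h), parent(h,c)
round 2: derive span(j,c) via R1 from span(j,h), parent(h,c)
round 3: derive span(a,j) via R1 from span(a,h), parent(h,j)
round 3: derive span(d,c) via R1 from span(d,h), parent(h,c)
round 3: derive span(d,j) via R1 from span(d,h), parent(h,j)
round 3: derive span(f,j) via R1 from span(f,h), parent(h,j)
round 3: derive span(i,a) via R1 from span(i,c), parent(c,a)
round 3: derive span(i,f) via R1 from span(i,c), parent(c,f)
round 3: derive span(j,a) via R1 from span(j,c), parent(c,a)
round 3: derive span(j,f) via R1 from span(j,c), parent(c,f)
round 4: derive span(d,a) via R1 from span(d,c), parent(c,a)
round 4: derive span(d,f) via R1 from span(d,c), parent(c,f)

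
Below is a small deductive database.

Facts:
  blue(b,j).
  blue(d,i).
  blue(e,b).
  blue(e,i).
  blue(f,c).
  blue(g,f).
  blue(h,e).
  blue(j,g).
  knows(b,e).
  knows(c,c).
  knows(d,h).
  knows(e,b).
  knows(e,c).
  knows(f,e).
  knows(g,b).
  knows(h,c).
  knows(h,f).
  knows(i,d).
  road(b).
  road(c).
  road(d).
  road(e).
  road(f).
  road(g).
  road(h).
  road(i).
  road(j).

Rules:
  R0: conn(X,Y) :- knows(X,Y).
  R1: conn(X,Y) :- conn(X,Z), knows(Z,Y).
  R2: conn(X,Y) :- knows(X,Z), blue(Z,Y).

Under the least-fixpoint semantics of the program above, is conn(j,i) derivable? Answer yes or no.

round 1: derive conn(b,e) via R0 from knows(b,e)
round 1: derive conn(c,c) via R0 from knows(c,c)
round 1: derive conn(d,h) via R0 from knows(d,h)
round 1: derive conn(e,b) via R0 from knows(e,b)
round 1: derive conn(e,c) via R0 from knows(e,c)
round 1: derive conn(f,e) via R0 from knows(f,e)
round 1: derive conn(g,b) via R0 from knows(g,b)
round 1: derive conn(h,c) via R0 from knows(h,c)
round 1: derive conn(h,f) via R0 from knows(h,f)
round 1: derive conn(i,d) via R0 from knows(i,d)
round 1: derive conn(b,b) via R2 from knows(b,e), blue(e,b)
round 1: derive conn(b,i) via R2 from knows(b,e), blue(e,i)
round 1: derive conn(d,e) via R2 from knows(d,h), blue(h,e)
round 1: derive conn(e,j) via R2 from knows(e,b), blue(b,j)
round 1: derive conn(f,b) via R2 from knows(f,e), blue(e,b)
round 1: derive conn(f,i) via R2 from knows(f,e), blue(e,i)
round 1: derive conn(g,j) via R2 from knows(g,b), blue(b,j)
round 1: derive conn(i,i) via R2 from knows(i,d), blue(d,i)
round 2: derive conn(b,c) via R1 from conn(b,e), knows(e,c)
round 2: derive conn(b,d) via R1 from conn(b,i), knows(i,d)
round 2: derive conn(d,b) via R1 from conn(d,e), knows(e,b)
round 2: derive conn(d,c) via R1 from conn(d,e), knows(e,c)
round 2: derive conn(d,f) via R1 from conn(d,h), knows(h,f)
round 2: derive conn(e,e) via R1 from conn(e,b), knows(b,e)
round 2: derive conn(f,c) via R1 from conn(f,e), knows(e,c)
round 2: derive conn(f,d) via R1 from conn(f,i), knows(i,d)
round 2: derive conn(g,e) via R1 from conn(g,b), knows(b,e)
round 2: derive conn(h,e) via R1 from conn(h,f), knows(f,e)
round 2: derive conn(i,h) via R1 from conn(i,d), knows(d,h)
round 3: derive conn(b,h) via R1 from conn(b,d), knows(d,h)
round 3: derive conn(f,h) via R1 from conn(f,d), knows(d,h)
round 3: derive conn(g,c) via R1 from conn(g,e), knows(e,c)
round 3: derive conn(h,b) via R1 from conn(h,e), knows(e,b)
round 3: derive conn(i,c) via R1 from conn(i,h), knows(h,c)
round 3: derive conn(i,f) via R1 from conn(i,h), knows(h,f)
round 4: derive conn(b,f) via R1 from conn(b,h), knows(h,f)
round 4: derive conn(f,f) via R1 from conn(f,h), knows(h,f)
round 4: derive conn(i,e) via R1 from conn(i,f), knows(f,e)
round 5: derive conn(i,b) via R1 from conn(i,e), knows(e,b)

no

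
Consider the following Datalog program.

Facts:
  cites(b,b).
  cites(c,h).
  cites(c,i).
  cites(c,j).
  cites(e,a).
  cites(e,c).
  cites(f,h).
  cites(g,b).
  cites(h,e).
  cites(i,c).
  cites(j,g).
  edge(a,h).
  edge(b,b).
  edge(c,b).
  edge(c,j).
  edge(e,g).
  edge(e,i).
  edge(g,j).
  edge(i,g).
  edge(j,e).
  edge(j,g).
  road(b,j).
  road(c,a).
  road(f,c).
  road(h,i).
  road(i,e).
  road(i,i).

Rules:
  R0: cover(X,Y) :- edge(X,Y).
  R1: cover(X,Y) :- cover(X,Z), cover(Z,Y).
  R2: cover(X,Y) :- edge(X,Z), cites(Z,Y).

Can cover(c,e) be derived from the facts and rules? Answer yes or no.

round 1: derive cover(a,h) via R0 from edge(a,h)
round 1: derive cover(b,b) via R0 from edge(b,b)
round 1: derive cover(c,b) via R0 from edge(c,b)
round 1: derive cover(c,j) via R0 from edge(c,j)
round 1: derive cover(e,g) via R0 from edge(e,g)
round 1: derive cover(e,i) via R0 from edge(e,i)
round 1: derive cover(g,j) via R0 from edge(g,j)
round 1: derive cover(i,g) via R0 from edge(i,g)
round 1: derive cover(j,e) via R0 from edge(j,e)
round 1: derive cover(j,g) via R0 from edge(j,g)
round 1: derive cover(a,e) via R2 from edge(a,h), cites(h,e)
round 1: derive cover(c,g) via R2 from edge(c,j), cites(j,g)
round 1: derive cover(e,b) via R2 from edge(e,g), cites(g,b)
round 1: derive cover(e,c) via R2 from edge(e,i), cites(i,c)
round 1: derive cover(g,g) via R2 from edge(g,j), cites(j,g)
round 1: derive cover(i,b) via R2 from edge(i,g), cites(g,b)
round 1: derive cover(j,a) via R2 from edge(j,e), cites(e,a)
round 1: derive cover(j,b) via R2 from edge(j,g), cites(g,b)
round 1: derive cover(j,c) via R2 from edge(j,e), cites(e,c)
round 2: derive cover(a,b) via R1 from cover(a,e), cover(e,b)
round 2: derive cover(a,c) via R1 from cover(a,e), cover(e,c)
round 2: derive cover(a,g) via R1 from cover(a,e), cover(e,g)
round 2: derive cover(a,i) via R1 from cover(a,e), cover(e,i)
round 2: derive cover(c,a) via R1 from cover(c,j), cover(j,a)
round 2: derive cover(c,c) via R1 from cover(c,j), cover(j,c)
round 2: derive cover(c,e) via R1 from cover(c,j), cover(j,e)
round 2: derive cover(e,j) via R1 from cover(e,c), cover(c,j)
round 2: derive cover(g,a) via R1 from cover(g,j), cover(j,a)
round 2: derive cover(g,b) via R1 from cover(g,j), cover(j,b)
round 2: derive cover(g,c) via R1 from cover(g,j), cover(j,c)
round 2: derive cover(g,e) via R1 from cover(g,j), cover(j,e)
round 2: derive cover(i,j) via R1 from cover(i,g), cover(g,j)
round 2: derive cover(j,h) via R1 from cover(j,a), cover(a,h)
round 2: derive cover(j,i) via R1 from cover(j,e), cover(e,i)
round 2: derive cover(j,j) via R1 from cover(j,c), cover(c,j)
round 3: derive cover(a,a) via R1 from cover(a,c), cover(c,a)
round 3: derive cover(a,j) via R1 from cover(a,c), cover(c,j)
round 3: derive cover(c,h) via R1 from cover(c,a), cover(a,h)
round 3: derive cover(c,i) via R1 from cover(c,a), cover(a,i)
round 3: derive cover(e,a) via R1 from cover(e,c), cover(c,a)
round 3: derive cover(e,e) via R1 from cover(e,c), cover(c,e)
round 3: derive cover(e,h) via R1 from cover(e,j), cover(j,h)
round 3: derive cover(g,h) via R1 from cover(g,a), cover(a,h)
round 3: derive cover(g,i) via R1 from cover(g,a), cover(a,i)
round 3: derive cover(i,a) via R1 from cover(i,g), cover(g,a)
round 3: derive cover(i,c) via R1 from cover(i,g), cover(g,c)
round 3: derive cover(i,e) via R1 from cover(i,g), cover(g,e)
round 3: derive cover(i,h) via R1 from cover(i,j), cover(j,h)
round 3: derive cover(i,i) via R1 from cover(i,j), cover(j,i)

yes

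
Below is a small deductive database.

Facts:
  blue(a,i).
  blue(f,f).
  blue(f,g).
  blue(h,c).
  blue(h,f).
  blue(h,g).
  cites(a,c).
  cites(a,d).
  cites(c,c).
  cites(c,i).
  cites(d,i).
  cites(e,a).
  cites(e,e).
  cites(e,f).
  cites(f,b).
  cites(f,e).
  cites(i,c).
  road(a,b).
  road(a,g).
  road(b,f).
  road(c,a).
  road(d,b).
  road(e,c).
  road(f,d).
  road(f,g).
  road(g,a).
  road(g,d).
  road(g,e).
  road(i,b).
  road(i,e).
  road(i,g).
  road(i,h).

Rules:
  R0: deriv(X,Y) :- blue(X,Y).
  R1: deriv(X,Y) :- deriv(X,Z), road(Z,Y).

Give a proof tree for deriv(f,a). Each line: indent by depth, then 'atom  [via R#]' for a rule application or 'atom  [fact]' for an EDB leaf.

round 1: derive deriv(a,i) via R0 from blue(a,i)
round 1: derive deriv(f,f) via R0 from blue(f,f)
round 1: derive deriv(f,g) via R0 from blue(f,g)
round 1: derive deriv(h,c) via R0 from blue(h,c)
round 1: derive deriv(h,f) via R0 from blue(h,f)
round 1: derive deriv(h,g) via R0 from blue(h,g)
round 2: derive deriv(a,b) via R1 from deriv(a,i), road(i,b)
round 2: derive deriv(a,e) via R1 from deriv(a,i), road(i,e)
round 2: derive deriv(a,g) via R1 from deriv(a,i), road(i,g)
round 2: derive deriv(a,h) via R1 from deriv(a,i), road(i,h)
round 2: derive deriv(f,a) via R1 from deriv(f,g), road(g,a)
round 2: derive deriv(f,d) via R1 from deriv(f,f), road(f,d)
round 2: derive deriv(f,e) via R1 from deriv(f,g), road(g,e)
round 2: derive deriv(h,a) via R1 from deriv(h,c), road(c,a)
round 2: derive deriv(h,d) via R1 from deriv(h,f), road(f,d)
round 2: derive deriv(h,e) via R1 from deriv(h,g), road(g,e)
round 3: derive deriv(a,a) via R1 from deriv(a,g), road(g,a)
round 3: derive deriv(a,c) via R1 from deriv(a,e), road(e,c)
round 3: derive deriv(a,d) via R1 from deriv(a,g), road(g,d)
round 3: derive deriv(a,f) via R1 from deriv(a,b), road(b,f)
round 3: derive deriv(f,b) via R1 from deriv(f,a), road(a,b)
round 3: derive deriv(f,c) via R1 from deriv(f,e), road(e,c)
round 3: derive deriv(h,b) via R1 from deriv(h,a), road(a,b)

deriv(f,a)  [via R1]
  deriv(f,g)  [via R0]
    blue(f,g)  [fact]
  road(g,a)  [fact]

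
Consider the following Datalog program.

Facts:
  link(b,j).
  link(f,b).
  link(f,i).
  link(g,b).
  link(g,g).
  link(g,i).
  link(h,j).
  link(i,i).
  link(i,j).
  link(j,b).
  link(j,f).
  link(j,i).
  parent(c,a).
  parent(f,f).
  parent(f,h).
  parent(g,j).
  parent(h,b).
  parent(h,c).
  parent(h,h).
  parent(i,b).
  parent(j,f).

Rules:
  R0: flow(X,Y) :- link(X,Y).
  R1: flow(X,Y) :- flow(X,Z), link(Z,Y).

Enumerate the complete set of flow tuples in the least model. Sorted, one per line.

round 1: derive flow(b,j) via R0 from link(b,j)
round 1: derive flow(f,b) via R0 from link(f,b)
round 1: derive flow(f,i) via R0 from link(f,i)
round 1: derive flow(g,b) via R0 from link(g,b)
round 1: derive flow(g,g) via R0 from link(g,g)
round 1: derive flow(g,i) via R0 from link(g,i)
round 1: derive flow(h,j) via R0 from link(h,j)
round 1: derive flow(i,i) via R0 from link(i,i)
round 1: derive flow(i,j) via R0 from link(i,j)
round 1: derive flow(j,b) via R0 from link(j,b)
round 1: derive flow(j,f) via R0 from link(j,f)
round 1: derive flow(j,i) via R0 from link(j,i)
round 2: derive flow(b,b) via R1 from flow(b,j), link(j,b)
round 2: derive flow(b,f) via R1 from flow(b,j), link(j,f)
round 2: derive flow(b,i) via R1 from flow(b,j), link(j,i)
round 2: derive flow(f,j) via R1 from flow(f,b), link(b,j)
round 2: derive flow(g,j) via R1 from flow(g,b), link(b,j)
round 2: derive flow(h,b) via R1 from flow(h,j), link(j,b)
round 2: derive flow(h,f) via R1 from flow(h,j), link(j,f)
round 2: derive flow(h,i) via R1 from flow(h,j), link(j,i)
round 2: derive flow(i,b) via R1 from flow(i,j), link(j,b)
round 2: derive flow(i,f) via R1 from flow(i,j), link(j,f)
round 2: derive flow(j,j) via R1 from flow(j,b), link(b,j)
round 3: derive flow(f,f) via R1 from flow(f,j), link(j,f)
round 3: derive flow(g,f) via R1 from flow(g,j), link(j,f)

flow(b,b)
flow(b,f)
flow(b,i)
flow(b,j)
flow(f,b)
flow(f,f)
flow(f,i)
flow(f,j)
flow(g,b)
flow(g,f)
flow(g,g)
flow(g,i)
flow(g,j)
flow(h,b)
flow(h,f)
flow(h,i)
flow(h,j)
flow(i,b)
flow(i,f)
flow(i,i)
flow(i,j)
flow(j,b)
flow(j,f)
flow(j,i)
flow(j,j)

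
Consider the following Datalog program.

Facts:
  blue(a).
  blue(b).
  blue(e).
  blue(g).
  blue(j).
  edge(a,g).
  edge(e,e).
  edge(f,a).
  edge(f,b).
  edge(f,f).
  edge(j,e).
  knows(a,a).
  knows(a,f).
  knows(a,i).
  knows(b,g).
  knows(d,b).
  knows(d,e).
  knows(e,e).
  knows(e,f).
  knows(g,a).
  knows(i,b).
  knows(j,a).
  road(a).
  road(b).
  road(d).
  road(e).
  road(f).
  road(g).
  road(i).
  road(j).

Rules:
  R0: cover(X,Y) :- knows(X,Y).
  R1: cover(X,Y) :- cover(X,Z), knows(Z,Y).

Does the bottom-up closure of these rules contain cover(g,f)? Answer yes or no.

round 1: derive cover(a,a) via R0 from knows(a,a)
round 1: derive cover(a,f) via R0 from knows(a,f)
round 1: derive cover(a,i) via R0 from knows(a,i)
round 1: derive cover(b,g) via R0 from knows(b,g)
round 1: derive cover(d,b) via R0 from knows(d,b)
round 1: derive cover(d,e) via R0 from knows(d,e)
round 1: derive cover(e,e) via R0 from knows(e,e)
round 1: derive cover(e,f) via R0 from knows(e,f)
round 1: derive cover(g,a) via R0 from knows(g,a)
round 1: derive cover(i,b) via R0 from knows(i,b)
round 1: derive cover(j,a) via R0 from knows(j,a)
round 2: derive cover(a,b) via R1 from cover(a,i), knows(i,b)
round 2: derive cover(b,a) via R1 from cover(b,g), knows(g,a)
round 2: derive cover(d,f) via R1 from cover(d,e), knows(e,f)
round 2: derive cover(d,g) via R1 from cover(d,b), knows(b,g)
round 2: derive cover(g,f) via R1 from cover(g,a), knows(a,f)
round 2: derive cover(g,i) via R1 from cover(g,a), knows(a,i)
round 2: derive cover(i,g) via R1 from cover(i,b), knows(b,g)
round 2: derive cover(j,f) via R1 from cover(j,a), knows(a,f)
round 2: derive cover(j,i) via R1 from cover(j,a), knows(a,i)
round 3: derive cover(a,g) via R1 from cover(a,b), knows(b,g)
round 3: derive cover(b,f) via R1 from cover(b,a), knows(a,f)
round 3: derive cover(b,i) via R1 from cover(b,a), knows(a,i)
round 3: derive cover(d,a) via R1 from cover(d,g), knows(g,a)
round 3: derive cover(g,b) via R1 from cover(g,i), knows(i,b)
round 3: derive cover(i,a) via R1 from cover(i,g), knows(g,a)
round 3: derive cover(j,b) via R1 from cover(j,i), knows(i,b)
round 4: derive cover(b,b) via R1 from cover(b,i), knows(i,b)
round 4: derive cover(d,i) via R1 from cover(d,a), knows(a,i)
round 4: derive cover(g,g) via R1 from cover(g,b), knows(b,g)
round 4: derive cover(i,f) via R1 from cover(i,a), knows(a,f)
round 4: derive cover(i,i) via R1 from cover(i,a), knows(a,i)
round 4: derive cover(j,g) via R1 from cover(j,b), knows(b,g)

yes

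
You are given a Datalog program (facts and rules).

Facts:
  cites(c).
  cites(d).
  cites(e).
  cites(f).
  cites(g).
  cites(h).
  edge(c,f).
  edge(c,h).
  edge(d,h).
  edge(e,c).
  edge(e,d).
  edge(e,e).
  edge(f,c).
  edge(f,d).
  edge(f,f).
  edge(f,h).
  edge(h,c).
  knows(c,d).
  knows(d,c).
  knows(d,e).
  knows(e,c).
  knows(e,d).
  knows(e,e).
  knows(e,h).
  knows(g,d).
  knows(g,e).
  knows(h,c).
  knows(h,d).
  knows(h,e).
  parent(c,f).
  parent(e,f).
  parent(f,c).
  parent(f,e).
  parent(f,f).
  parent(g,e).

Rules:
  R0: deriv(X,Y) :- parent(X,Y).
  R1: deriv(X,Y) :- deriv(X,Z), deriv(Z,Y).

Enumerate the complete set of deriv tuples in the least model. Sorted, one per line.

round 1: derive deriv(c,f) via R0 from parent(c,f)
round 1: derive deriv(e,f) via R0 from parent(e,f)
round 1: derive deriv(f,c) via R0 from parent(f,c)
round 1: derive deriv(f,e) via R0 from parent(f,e)
round 1: derive deriv(f,f) via R0 from parent(f,f)
round 1: derive deriv(g,e) via R0 from parent(g,e)
round 2: derive deriv(c,c) via R1 from deriv(c,f), deriv(f,c)
round 2: derive deriv(c,e) via R1 from deriv(c,f), deriv(f,e)
round 2: derive deriv(e,c) via R1 from deriv(e,f), deriv(f,c)
round 2: derive deriv(e,e) via R1 from deriv(e,f), deriv(f,e)
round 2: derive deriv(g,f) via R1 from deriv(g,e), deriv(e,f)
round 3: derive deriv(g,c) via R1 from deriv(g,e), deriv(e,c)

deriv(c,c)
deriv(c,e)
deriv(c,f)
deriv(e,c)
deriv(e,e)
deriv(e,f)
deriv(f,c)
deriv(f,e)
deriv(f,f)
deriv(g,c)
deriv(g,e)
deriv(g,f)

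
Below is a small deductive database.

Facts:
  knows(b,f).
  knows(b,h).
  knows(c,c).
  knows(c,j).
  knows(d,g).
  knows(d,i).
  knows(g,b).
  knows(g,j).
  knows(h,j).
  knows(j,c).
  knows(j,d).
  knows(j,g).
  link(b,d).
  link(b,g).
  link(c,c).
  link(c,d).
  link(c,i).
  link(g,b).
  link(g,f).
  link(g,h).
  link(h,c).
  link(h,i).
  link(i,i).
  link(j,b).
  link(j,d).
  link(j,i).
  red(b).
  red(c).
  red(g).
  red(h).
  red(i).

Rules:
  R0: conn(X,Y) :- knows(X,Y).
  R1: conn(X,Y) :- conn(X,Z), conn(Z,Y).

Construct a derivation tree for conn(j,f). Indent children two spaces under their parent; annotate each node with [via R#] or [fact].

conn(j,f)  [via R1]
  conn(j,b)  [via R1]
    conn(j,g)  [via R0]
      knows(j,g)  [fact]
    conn(g,b)  [via R0]
      knows(g,b)  [fact]
  conn(b,f)  [via R0]
    knows(b,f)  [fact]

round 1: derive conn(b,f) via R0 from knows(b,f)
round 1: derive conn(b,h) via R0 from knows(b,h)
round 1: derive conn(c,c) via R0 from knows(c,c)
round 1: derive conn(c,j) via R0 from knows(c,j)
round 1: derive conn(d,g) via R0 from knows(d,g)
round 1: derive conn(d,i) via R0 from knows(d,i)
round 1: derive conn(g,b) via R0 from knows(g,b)
round 1: derive conn(g,j) via R0 from knows(g,j)
round 1: derive conn(h,j) via R0 from knows(h,j)
round 1: derive conn(j,c) via R0 from knows(j,c)
round 1: derive conn(j,d) via R0 from knows(j,d)
round 1: derive conn(j,g) via R0 from knows(j,g)
round 2: derive conn(b,j) via R1 from conn(b,h), conn(h,j)
round 2: derive conn(c,d) via R1 from conn(c,j), conn(j,d)
round 2: derive conn(c,g) via R1 from conn(c,j), conn(j,g)
round 2: derive conn(d,b) via R1 from conn(d,g), conn(g,b)
round 2: derive conn(d,j) via R1 from conn(d,g), conn(g,j)
round 2: derive conn(g,c) via R1 from conn(g,j), conn(j,c)
round 2: derive conn(g,d) via R1 from conn(g,j), conn(j,d)
round 2: derive conn(g,f) via R1 from conn(g,b), conn(b,f)
round 2: derive conn(g,g) via R1 from conn(g,j), conn(j,g)
round 2: derive conn(g,h) via R1 from conn(g,b), conn(b,h)
round 2: derive conn(h,c) via R1 from conn(h,j), conn(j,c)
round 2: derive conn(h,d) via R1 from conn(h,j), conn(j,d)
round 2: derive conn(h,g) via R1 from conn(h,j), conn(j,g)
round 2: derive conn(j,b) via R1 from conn(j,g), conn(g,b)
round 2: derive conn(j,i) via R1 from conn(j,d), conn(d,i)
round 2: derive conn(j,j) via R1 from conn(j,c), conn(c,j)
round 3: derive conn(b,b) via R1 from conn(b,j), conn(j,b)
round 3: derive conn(b,c) via R1 from conn(b,h), conn(h,c)
round 3: derive conn(b,d) via R1 from conn(b,h), conn(h,d)
round 3: derive conn(b,g) via R1 from conn(b,h), conn(h,g)
round 3: derive conn(b,i) via R1 from conn(b,j), conn(j,i)
round 3: derive conn(c,b) via R1 from conn(c,d), conn(d,b)
round 3: derive conn(c,f) via R1 from conn(c,g), conn(g,f)
round 3: derive conn(c,h) via R1 from conn(c,g), conn(g,h)
round 3: derive conn(c,i) via R1 from conn(c,d), conn(d,i)
round 3: derive conn(d,c) via R1 from conn(d,g), conn(g,c)
round 3: derive conn(d,d) via R1 from conn(d,g), conn(g,d)
round 3: derive conn(d,f) via R1 from conn(d,b), conn(b,f)
round 3: derive conn(d,h) via R1 from conn(d,b), conn(b,h)
round 3: derive conn(g,i) via R1 from conn(g,d), conn(d,i)
round 3: derive conn(h,b) via R1 from conn(h,d), conn(d,b)
round 3: derive conn(h,f) via R1 from conn(h,g), conn(g,f)
round 3: derive conn(h,h) via R1 from conn(h,g), conn(g,h)
round 3: derive conn(h,i) via R1 from conn(h,d), conn(d,i)
round 3: derive conn(j,f) via R1 from conn(j,b), conn(b,f)
round 3: derive conn(j,h) via R1 from conn(j,b), conn(b,h)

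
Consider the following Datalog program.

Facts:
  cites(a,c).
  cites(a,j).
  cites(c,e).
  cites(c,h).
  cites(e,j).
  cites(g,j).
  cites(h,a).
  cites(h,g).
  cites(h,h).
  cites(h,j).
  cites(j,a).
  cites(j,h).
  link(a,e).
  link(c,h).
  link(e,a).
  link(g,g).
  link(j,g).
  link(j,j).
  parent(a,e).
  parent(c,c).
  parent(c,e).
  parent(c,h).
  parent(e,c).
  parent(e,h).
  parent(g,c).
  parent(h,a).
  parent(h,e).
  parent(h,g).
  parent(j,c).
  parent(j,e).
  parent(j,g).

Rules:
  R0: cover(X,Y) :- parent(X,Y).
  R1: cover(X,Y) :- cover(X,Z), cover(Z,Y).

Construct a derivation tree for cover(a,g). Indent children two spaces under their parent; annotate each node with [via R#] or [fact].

round 1: derive cover(a,e) via R0 from parent(a,e)
round 1: derive cover(c,c) via R0 from parent(c,c)
round 1: derive cover(c,e) via R0 from parent(c,e)
round 1: derive cover(c,h) via R0 from parent(c,h)
round 1: derive cover(e,c) via R0 from parent(e,c)
round 1: derive cover(e,h) via R0 from parent(e,h)
round 1: derive cover(g,c) via R0 from parent(g,c)
round 1: derive cover(h,a) via R0 from parent(h,a)
round 1: derive cover(h,e) via R0 from parent(h,e)
round 1: derive cover(h,g) via R0 from parent(h,g)
round 1: derive cover(j,c) via R0 from parent(j,c)
round 1: derive cover(j,e) via R0 from parent(j,e)
round 1: derive cover(j,g) via R0 from parent(j,g)
round 2: derive cover(a,c) via R1 from cover(a,e), cover(e,c)
round 2: derive cover(a,h) via R1 from cover(a,e), cover(e,h)
round 2: derive cover(c,a) via R1 from cover(c,h), cover(h,a)
round 2: derive cover(c,g) via R1 from cover(c,h), cover(h,g)
round 2: derive cover(e,a) via R1 from cover(e,h), cover(h,a)
round 2: derive cover(e,e) via R1 from cover(e,c), cover(c,e)
round 2: derive cover(e,g) via R1 from cover(e,h), cover(h,g)
round 2: derive cover(g,e) via R1 from cover(g,c), cover(c,e)
round 2: derive cover(g,h) via R1 from cover(g,c), cover(c,h)
round 2: derive cover(h,c) via R1 from cover(h,e), cover(e,c)
round 2: derive cover(h,h) via R1 from cover(h,e), cover(e,h)
round 2: derive cover(j,h) via R1 from cover(j,c), cover(c,h)
round 3: derive cover(a,a) via R1 from cover(a,c), cover(c,a)
round 3: derive cover(a,g) via R1 from cover(a,c), cover(c,g)
round 3: derive cover(g,a) via R1 from cover(g,c), cover(c,a)
round 3: derive cover(g,g) via R1 from cover(g,c), cover(c,g)
round 3: derive cover(j,a) via R1 from cover(j,c), cover(c,a)

cover(a,g)  [via R1]
  cover(a,c)  [via R1]
    cover(a,e)  [via R0]
      parent(a,e)  [fact]
    cover(e,c)  [via R0]
      parent(e,c)  [fact]
  cover(c,g)  [via R1]
    cover(c,h)  [via R0]
      parent(c,h)  [fact]
    cover(h,g)  [via R0]
      parent(h,g)  [fact]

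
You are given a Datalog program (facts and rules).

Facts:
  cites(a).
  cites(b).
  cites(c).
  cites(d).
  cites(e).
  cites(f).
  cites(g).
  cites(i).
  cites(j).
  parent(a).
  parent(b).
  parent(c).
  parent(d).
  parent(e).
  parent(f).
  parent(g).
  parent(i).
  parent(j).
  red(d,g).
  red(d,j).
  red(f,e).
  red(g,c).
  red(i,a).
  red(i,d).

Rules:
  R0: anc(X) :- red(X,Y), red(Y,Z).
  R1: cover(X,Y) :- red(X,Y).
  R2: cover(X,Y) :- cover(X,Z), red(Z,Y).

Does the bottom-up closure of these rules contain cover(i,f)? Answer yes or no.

round 1: derive cover(d,g) via R1 from red(d,g)
round 1: derive cover(d,j) via R1 from red(d,j)
round 1: derive cover(f,e) via R1 from red(f,e)
round 1: derive cover(g,c) via R1 from red(g,c)
round 1: derive cover(i,a) via R1 from red(i,a)
round 1: derive cover(i,d) via R1 from red(i,d)
round 2: derive cover(d,c) via R2 from cover(d,g), red(g,c)
round 2: derive cover(i,g) via R2 from cover(i,d), red(d,g)
round 2: derive cover(i,j) via R2 from cover(i,d), red(d,j)
round 3: derive cover(i,c) via R2 from cover(i,g), red(g,c)

no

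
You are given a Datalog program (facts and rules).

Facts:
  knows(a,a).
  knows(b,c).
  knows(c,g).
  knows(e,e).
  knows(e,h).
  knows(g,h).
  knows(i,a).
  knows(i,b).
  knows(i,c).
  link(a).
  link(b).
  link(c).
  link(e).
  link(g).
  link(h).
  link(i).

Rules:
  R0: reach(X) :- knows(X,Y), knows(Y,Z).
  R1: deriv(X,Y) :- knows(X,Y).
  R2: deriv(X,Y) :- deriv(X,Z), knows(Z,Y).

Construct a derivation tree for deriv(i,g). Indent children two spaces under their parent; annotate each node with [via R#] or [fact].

round 1: derive deriv(a,a) via R1 from knows(a,a)
round 1: derive deriv(b,c) via R1 from knows(b,c)
round 1: derive deriv(c,g) via R1 from knows(c,g)
round 1: derive deriv(e,e) via R1 from knows(e,e)
round 1: derive deriv(e,h) via R1 from knows(e,h)
round 1: derive deriv(g,h) via R1 from knows(g,h)
round 1: derive deriv(i,a) via R1 from knows(i,a)
round 1: derive deriv(i,b) via R1 from knows(i,b)
round 1: derive deriv(i,c) via R1 from knows(i,c)
round 2: derive deriv(b,g) via R2 from deriv(b,c), knows(c,g)
round 2: derive deriv(c,h) via R2 from deriv(c,g), knows(g,h)
round 2: derive deriv(i,g) via R2 from deriv(i,c), knows(c,g)
round 3: derive deriv(b,h) via R2 from deriv(b,g), knows(g,h)
round 3: derive deriv(i,h) via R2 from deriv(i,g), knows(g,h)

deriv(i,g)  [via R2]
  deriv(i,c)  [via R1]
    knows(i,c)  [fact]
  knows(c,g)  [fact]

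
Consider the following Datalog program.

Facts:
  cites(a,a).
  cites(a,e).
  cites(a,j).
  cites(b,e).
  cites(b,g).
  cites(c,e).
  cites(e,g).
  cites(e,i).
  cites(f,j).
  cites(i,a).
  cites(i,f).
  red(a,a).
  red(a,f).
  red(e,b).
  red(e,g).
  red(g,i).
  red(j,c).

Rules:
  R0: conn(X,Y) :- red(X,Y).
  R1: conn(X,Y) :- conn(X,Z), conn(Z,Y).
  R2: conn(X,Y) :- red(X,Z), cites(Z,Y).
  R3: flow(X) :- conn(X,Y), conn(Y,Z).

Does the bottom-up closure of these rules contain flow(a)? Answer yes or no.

round 1: derive conn(a,a) via R0 from red(a,a)
round 1: derive conn(a,f) via R0 from red(a,f)
round 1: derive conn(e,b) via R0 from red(e,b)
round 1: derive conn(e,g) via R0 from red(e,g)
round 1: derive conn(g,i) via R0 from red(g,i)
round 1: derive conn(j,c) via R0 from red(j,c)
round 1: derive conn(a,e) via R2 from red(a,a), cites(a,e)
round 1: derive conn(a,j) via R2 from red(a,a), cites(a,j)
round 1: derive conn(e,e) via R2 from red(e,b), cites(b,e)
round 1: derive conn(g,a) via R2 from red(g,i), cites(i,a)
round 1: derive conn(g,f) via R2 from red(g,i), cites(i,f)
round 1: derive conn(j,e) via R2 from red(j,c), cites(c,e)
round 2: derive conn(a,b) via R1 from conn(a,e), conn(e,b)
round 2: derive conn(a,c) via R1 from conn(a,j), conn(j,c)
round 2: derive conn(a,g) via R1 from conn(a,e), conn(e,g)
round 2: derive conn(e,a) via R1 from conn(e,g), conn(g,a)
round 2: derive conn(e,f) via R1 from conn(e,g), conn(g,f)
round 2: derive conn(e,i) via R1 from conn(e,g), conn(g,i)
round 2: derive conn(g,e) via R1 from conn(g,a), conn(a,e)
round 2: derive conn(g,j) via R1 from conn(g,a), conn(a,j)
round 2: derive conn(j,b) via R1 from conn(j,e), conn(e,b)
round 2: derive conn(j,g) via R1 from conn(j,e), conn(e,g)
round 2: derive flow(a) via R3 from conn(a,a), conn(a,a)
round 2: derive flow(e) via R3 from conn(e,e), conn(e,b)
round 2: derive flow(g) via R3 from conn(g,a), conn(a,a)
round 2: derive flow(j) via R3 from conn(j,e), conn(e,b)
round 3: derive conn(a,i) via R1 from conn(a,e), conn(e,i)
round 3: derive conn(e,c) via R1 from conn(e,a), conn(a,c)
round 3: derive conn(e,j) via R1 from conn(e,a), conn(a,j)
round 3: derive conn(g,b) via R1 from conn(g,a), conn(a,b)
round 3: derive conn(g,c) via R1 from conn(g,a), conn(a,c)
round 3: derive conn(g,g) via R1 from conn(g,a), conn(a,g)
round 3: derive conn(j,a) via R1 from conn(j,e), conn(e,a)
round 3: derive conn(j,f) via R1 from conn(j,e), conn(e,f)
round 3: derive conn(j,i) via R1 from conn(j,e), conn(e,i)
round 3: derive conn(j,j) via R1 from conn(j,g), conn(g,j)

yes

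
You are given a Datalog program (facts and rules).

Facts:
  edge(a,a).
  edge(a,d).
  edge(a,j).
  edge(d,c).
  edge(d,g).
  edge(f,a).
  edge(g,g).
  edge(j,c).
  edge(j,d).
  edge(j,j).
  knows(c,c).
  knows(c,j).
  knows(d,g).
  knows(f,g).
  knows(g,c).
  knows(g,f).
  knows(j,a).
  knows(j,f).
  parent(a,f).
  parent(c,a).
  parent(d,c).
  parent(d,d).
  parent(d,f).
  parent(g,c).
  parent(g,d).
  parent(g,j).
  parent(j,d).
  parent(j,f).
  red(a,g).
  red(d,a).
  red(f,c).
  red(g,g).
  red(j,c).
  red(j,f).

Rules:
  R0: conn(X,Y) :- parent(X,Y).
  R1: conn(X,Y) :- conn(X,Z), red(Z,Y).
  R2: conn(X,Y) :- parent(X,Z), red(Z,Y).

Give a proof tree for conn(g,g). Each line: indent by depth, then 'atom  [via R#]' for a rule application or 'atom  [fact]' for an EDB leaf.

round 1: derive conn(a,f) via R0 from parent(a,f)
round 1: derive conn(c,a) via R0 from parent(c,a)
round 1: derive conn(d,c) via R0 from parent(d,c)
round 1: derive conn(d,d) via R0 from parent(d,d)
round 1: derive conn(d,f) via R0 from parent(d,f)
round 1: derive conn(g,c) via R0 from parent(g,c)
round 1: derive conn(g,d) via R0 from parent(g,d)
round 1: derive conn(g,j) via R0 from parent(g,j)
round 1: derive conn(j,d) via R0 from parent(j,d)
round 1: derive conn(j,f) via R0 from parent(j,f)
round 1: derive conn(a,c) via R2 from parent(a,f), red(f,c)
round 1: derive conn(c,g) via R2 from parent(c,a), red(a,g)
round 1: derive conn(d,a) via R2 from parent(d,d), red(d,a)
round 1: derive conn(g,a) via R2 from parent(g,d), red(d,a)
round 1: derive conn(g,f) via R2 from parent(g,j), red(j,f)
round 1: derive conn(j,a) via R2 from parent(j,d), red(d,a)
round 1: derive conn(j,c) via R2 from parent(j,f), red(f,c)
round 2: derive conn(d,g) via R1 from conn(d,a), red(a,g)
round 2: derive conn(g,g) via R1 from conn(g,a), red(a,g)
round 2: derive conn(j,g) via R1 from conn(j,a), red(a,g)

conn(g,g)  [via R1]
  conn(g,a)  [via R2]
    parent(g,d)  [fact]
    red(d,a)  [fact]
  red(a,g)  [fact]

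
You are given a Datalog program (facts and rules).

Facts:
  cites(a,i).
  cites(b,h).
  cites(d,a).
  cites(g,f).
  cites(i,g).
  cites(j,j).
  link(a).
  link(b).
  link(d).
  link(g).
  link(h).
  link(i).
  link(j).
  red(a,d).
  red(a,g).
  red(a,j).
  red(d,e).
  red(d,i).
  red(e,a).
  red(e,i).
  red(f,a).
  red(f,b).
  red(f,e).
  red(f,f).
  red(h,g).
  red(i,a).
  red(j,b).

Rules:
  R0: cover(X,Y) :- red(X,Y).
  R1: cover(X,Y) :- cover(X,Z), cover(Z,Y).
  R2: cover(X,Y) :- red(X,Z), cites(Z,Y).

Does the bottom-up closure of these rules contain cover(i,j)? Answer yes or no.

yes

round 1: derive cover(a,d) via R0 from red(a,d)
round 1: derive cover(a,g) via R0 from red(a,g)
round 1: derive cover(a,j) via R0 from red(a,j)
round 1: derive cover(d,e) via R0 from red(d,e)
round 1: derive cover(d,i) via R0 from red(d,i)
round 1: derive cover(e,a) via R0 from red(e,a)
round 1: derive cover(e,i) via R0 from red(e,i)
round 1: derive cover(f,a) via R0 from red(f,a)
round 1: derive cover(f,b) via R0 from red(f,b)
round 1: derive cover(f,e) via R0 from red(f,e)
round 1: derive cover(f,f) via R0 from red(f,f)
round 1: derive cover(h,g) via R0 from red(h,g)
round 1: derive cover(i,a) via R0 from red(i,a)
round 1: derive cover(j,b) via R0 from red(j,b)
round 1: derive cover(a,a) via R2 from red(a,d), cites(d,a)
round 1: derive cover(a,f) via R2 from red(a,g), cites(g,f)
round 1: derive cover(d,g) via R2 from red(d,i), cites(i,g)
round 1: derive cover(e,g) via R2 from red(e,i), cites(i,g)
round 1: derive cover(f,h) via R2 from red(f,b), cites(b,h)
round 1: derive cover(f,i) via R2 from red(f,a), cites(a,i)
round 1: derive cover(h,f) via R2 from red(h,g), cites(g,f)
round 1: derive cover(i,i) via R2 from red(i,a), cites(a,i)
round 1: derive cover(j,h) via R2 from red(j,b), cites(b,h)
round 2: derive cover(a,b) via R1 from cover(a,f), cover(f,b)
round 2: derive cover(a,e) via R1 from cover(a,d), cover(d,e)
round 2: derive cover(a,h) via R1 from cover(a,f), cover(f,h)
round 2: derive cover(a,i) via R1 from cover(a,d), cover(d,i)
round 2: derive cover(d,a) via R1 from cover(d,e), cover(e,a)
round 2: derive cover(e,d) via R1 from cover(e,a), cover(a,d)
round 2: derive cover(e,f) via R1 from cover(e,a), cover(a,f)
round 2: derive cover(e,j) via R1 from cover(e,a), cover(a,j)
round 2: derive cover(f,d) via R1 from cover(f,a), cover(a,d)
round 2: derive cover(f,g) via R1 from cover(f,a), cover(a,g)
round 2: derive cover(f,j) via R1 from cover(f,a), cover(a,j)
round 2: derive cover(h,a) via R1 from cover(h,f), cover(f,a)
round 2: derive cover(h,b) via R1 from cover(h,f), cover(f,b)
round 2: derive cover(h,e) via R1 from cover(h,f), cover(f,e)
round 2: derive cover(h,h) via R1 from cover(h,f), cover(f,h)
round 2: derive cover(h,i) via R1 from cover(h,f), cover(f,i)
round 2: derive cover(i,d) via R1 from cover(i,a), cover(a,d)
round 2: derive cover(i,f) via R1 from cover(i,a), cover(a,f)
round 2: derive cover(i,g) via R1 from cover(i,a), cover(a,g)
round 2: derive cover(i,j) via R1 from cover(i,a), cover(a,j)
round 2: derive cover(j,f) via R1 from cover(j,h), cover(h,f)
round 2: derive cover(j,g) via R1 from cover(j,h), cover(h,g)
round 3: derive cover(d,b) via R1 from cover(d,a), cover(a,b)
round 3: derive cover(d,d) via R1 from cover(d,a), cover(a,d)
round 3: derive cover(d,f) via R1 from cover(d,a), cover(a,f)
round 3: derive cover(d,h) via R1 from cover(d,a), cover(a,h)
round 3: derive cover(d,j) via R1 from cover(d,a), cover(a,j)
round 3: derive cover(e,b) via R1 from cover(e,a), cover(a,b)
round 3: derive cover(e,e) via R1 from cover(e,a), cover(a,e)
round 3: derive cover(e,h) via R1 from cover(e,a), cover(a,h)
round 3: derive cover(h,d) via R1 from cover(h,a), cover(a,d)
round 3: derive cover(h,j) via R1 from cover(h,a), cover(a,j)
round 3: derive cover(i,b) via R1 from cover(i,a), cover(a,b)
round 3: derive cover(i,e) via R1 from cover(i,a), cover(a,e)
round 3: derive cover(i,h) via R1 from cover(i,a), cover(a,h)
round 3: derive cover(j,a) via R1 from cover(j,f), cover(f,a)
round 3: derive cover(j,d) via R1 from cover(j,f), cover(f,d)
round 3: derive cover(j,e) via R1 from cover(j,f), cover(f,e)
round 3: derive cover(j,i) via R1 from cover(j,f), cover(f,i)
round 3: derive cover(j,j) via R1 from cover(j,f), cover(f,j)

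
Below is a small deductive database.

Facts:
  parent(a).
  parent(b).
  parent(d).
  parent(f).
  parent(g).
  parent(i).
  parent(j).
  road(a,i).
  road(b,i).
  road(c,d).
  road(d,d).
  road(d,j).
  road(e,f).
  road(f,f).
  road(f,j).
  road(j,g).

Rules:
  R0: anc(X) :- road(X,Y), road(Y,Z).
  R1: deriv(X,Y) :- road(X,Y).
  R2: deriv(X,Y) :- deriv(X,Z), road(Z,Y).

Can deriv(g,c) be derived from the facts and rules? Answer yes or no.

round 1: derive deriv(a,i) via R1 from road(a,i)
round 1: derive deriv(b,i) via R1 from road(b,i)
round 1: derive deriv(c,d) via R1 from road(c,d)
round 1: derive deriv(d,d) via R1 from road(d,d)
round 1: derive deriv(d,j) via R1 from road(d,j)
round 1: derive deriv(e,f) via R1 from road(e,f)
round 1: derive deriv(f,f) via R1 from road(f,f)
round 1: derive deriv(f,j) via R1 from road(f,j)
round 1: derive deriv(j,g) via R1 from road(j,g)
round 2: derive deriv(c,j) via R2 from deriv(c,d), road(d,j)
round 2: derive deriv(d,g) via R2 from deriv(d,j), road(j,g)
round 2: derive deriv(e,j) via R2 from deriv(e,f), road(f,j)
round 2: derive deriv(f,g) via R2 from deriv(f,j), road(j,g)
round 3: derive deriv(c,g) via R2 from deriv(c,j), road(j,g)
round 3: derive deriv(e,g) via R2 from deriv(e,j), road(j,g)

no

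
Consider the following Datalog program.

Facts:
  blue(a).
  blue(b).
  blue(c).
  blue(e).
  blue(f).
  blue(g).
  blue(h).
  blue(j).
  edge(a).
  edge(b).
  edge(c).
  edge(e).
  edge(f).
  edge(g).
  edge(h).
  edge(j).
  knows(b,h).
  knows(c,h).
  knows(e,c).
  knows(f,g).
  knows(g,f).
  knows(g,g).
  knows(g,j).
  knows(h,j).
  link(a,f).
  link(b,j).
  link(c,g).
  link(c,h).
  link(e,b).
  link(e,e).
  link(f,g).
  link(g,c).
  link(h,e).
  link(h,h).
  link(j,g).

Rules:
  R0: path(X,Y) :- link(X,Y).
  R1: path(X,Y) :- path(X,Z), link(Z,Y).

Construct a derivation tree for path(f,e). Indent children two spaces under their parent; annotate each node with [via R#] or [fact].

round 1: derive path(a,f) via R0 from link(a,f)
round 1: derive path(b,j) via R0 from link(b,j)
round 1: derive path(c,g) via R0 from link(c,g)
round 1: derive path(c,h) via R0 from link(c,h)
round 1: derive path(e,b) via R0 from link(e,b)
round 1: derive path(e,e) via R0 from link(e,e)
round 1: derive path(f,g) via R0 from link(f,g)
round 1: derive path(g,c) via R0 from link(g,c)
round 1: derive path(h,e) via R0 from link(h,e)
round 1: derive path(h,h) via R0 from link(h,h)
round 1: derive path(j,g) via R0 from link(j,g)
round 2: derive path(a,g) via R1 from path(a,f), link(f,g)
round 2: derive path(b,g) via R1 from path(b,j), link(j,g)
round 2: derive path(c,c) via R1 from path(c,g), link(g,c)
round 2: derive path(c,e) via R1 from path(c,h), link(h,e)
round 2: derive path(e,j) via R1 from path(e,b), link(b,j)
round 2: derive path(f,c) via R1 from path(f,g), link(g,c)
round 2: derive path(g,g) via R1 from path(g,c), link(c,g)
round 2: derive path(g,h) via R1 from path(g,c), link(c,h)
round 2: derive path(h,b) via R1 from path(h,e), link(e,b)
round 2: derive path(j,c) via R1 from path(j,g), link(g,c)
round 3: derive path(a,c) via R1 from path(a,g), link(g,c)
round 3: derive path(b,c) via R1 from path(b,g), link(g,c)
round 3: derive path(c,b) via R1 from path(c,e), link(e,b)
round 3: derive path(e,g) via R1 from path(e,j), link(j,g)
round 3: derive path(f,h) via R1 from path(f,c), link(c,h)
round 3: derive path(g,e) via R1 from path(g,h), link(h,e)
round 3: derive path(h,j) via R1 from path(h,b), link(b,j)
round 3: derive path(j,h) via R1 from path(j,c), link(c,h)
round 4: derive path(a,h) via R1 from path(a,c), link(c,h)
round 4: derive path(b,h) via R1 from path(b,c), link(c,h)
round 4: derive path(c,j) via R1 from path(c,b), link(b,j)
round 4: derive path(e,c) via R1 from path(e,g), link(g,c)
round 4: derive path(f,e) via R1 from path(f,h), link(h,e)
round 4: derive path(g,b) via R1 from path(g,e), link(e,b)
round 4: derive path(h,g) via R1 from path(h,j), link(j,g)
round 4: derive path(j,e) via R1 from path(j,h), link(h,e)
round 5: derive path(a,e) via R1 from path(a,h), link(h,e)
round 5: derive path(b,e) via R1 from path(b,h), link(h,e)
round 5: derive path(e,h) via R1 from path(e,c), link(c,h)
round 5: derive path(f,b) via R1 from path(f,e), link(e,b)
round 5: derive path(g,j) via R1 from path(g,b), link(b,j)
round 5: derive path(h,c) via R1 from path(h,g), link(g,c)
round 5: derive path(j,b) via R1 from path(j,e), link(e,b)
round 6: derive path(a,b) via R1 from path(a,e), link(e,b)
round 6: derive path(b,b) via R1 from path(b,e), link(e,b)
round 6: derive path(f,j) via R1 from path(f,b), link(b,j)
round 6: derive path(j,j) via R1 from path(j,b), link(b,j)
round 7: derive path(a,j) via R1 from path(a,b), link(b,j)

path(f,e)  [via R1]
  path(f,h)  [via R1]
    path(f,c)  [via R1]
      path(f,g)  [via R0]
        link(f,g)  [fact]
      link(g,c)  [fact]
    link(c,h)  [fact]
  link(h,e)  [fact]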